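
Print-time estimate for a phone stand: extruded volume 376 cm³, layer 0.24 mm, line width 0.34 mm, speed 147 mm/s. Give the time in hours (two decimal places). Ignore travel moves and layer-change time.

Bead cross-section = 0.24 × 0.34, so 0.0816 mm².
Path length: 376000 mm³ / 0.0816 mm² → 4607843.1 mm.
Time extruding = 4607843.1 / 147 = 31345.9 s.
31345.9 s = 8.71 hours.

8.71 hours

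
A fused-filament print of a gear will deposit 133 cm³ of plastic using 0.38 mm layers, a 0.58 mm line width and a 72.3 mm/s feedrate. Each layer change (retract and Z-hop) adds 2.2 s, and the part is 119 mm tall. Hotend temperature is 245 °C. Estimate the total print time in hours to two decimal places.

Extrusion cross-section = 0.38 × 0.58 = 0.2204 mm².
Toolpath length = 133 cm³ / 0.2204 mm² = 133000 / 0.2204 = 603448.3 mm.
Time extruding: 603448.3 / 72.3 → 8346.4 s.
Layer count = ceil(119 / 0.38) = 314.
Z-hop total = 314 × 2.2, so 690.8 s.
Total = 8346.4 + 690.8 = 9037.2 s = 2.51 hours.

2.51 hours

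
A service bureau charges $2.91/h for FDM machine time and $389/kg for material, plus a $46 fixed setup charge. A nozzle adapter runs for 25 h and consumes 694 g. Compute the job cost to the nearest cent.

Machine-time cost = 2.91 × 25 = $72.75.
Feedstock cost: 389 × 694/1000 → $269.966.
Total = 72.75 + 269.966 + 46 = 388.716 ≈ $388.72.

$388.72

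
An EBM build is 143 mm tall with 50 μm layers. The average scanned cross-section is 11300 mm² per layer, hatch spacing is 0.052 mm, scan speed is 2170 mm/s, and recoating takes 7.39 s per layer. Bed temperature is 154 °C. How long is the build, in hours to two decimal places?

Layers = ⌈143/0.05⌉ = 2860.
Hatch length per layer = 11300 / 0.052 = 217307.7 mm.
Beam time per layer: 217307.7 / 2170 → 100.1418 s.
Per-layer time = 100.1418 + 7.39, so 107.5318 s.
Build time = 2860 × 107.5318 = 307540.948 s = 85.43 hours.

85.43 hours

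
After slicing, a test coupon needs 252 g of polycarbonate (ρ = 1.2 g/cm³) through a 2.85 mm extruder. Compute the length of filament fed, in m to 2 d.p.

32.92 m

Volume = 252 g / 1.2 g·cm⁻³ = 210 cm³ = 210000 mm³.
Filament cross-section = π × (2.85/2)² = 6.3794 mm².
Length = 210000 / 6.3794 = 32918.46 mm = 32.92 m.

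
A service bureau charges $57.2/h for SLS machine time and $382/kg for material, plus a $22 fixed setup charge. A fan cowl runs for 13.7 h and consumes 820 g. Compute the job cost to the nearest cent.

$1118.88

Machine-time cost = 57.2 × 13.7 = $783.64.
Material cost: 382 × 820/1000 → $313.24.
Adding setup: 783.64 + 313.24 + 22 → $1118.88.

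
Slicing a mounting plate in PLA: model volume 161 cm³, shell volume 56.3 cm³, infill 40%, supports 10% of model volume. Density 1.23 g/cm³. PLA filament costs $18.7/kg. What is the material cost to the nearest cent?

Volume inside the shell = 161 − 56.3, so 104.7 cm³.
Infill deposited = 0.40 × 104.7, so 41.88 cm³.
Support = 0.10 × 161 = 16.1 cm³.
Total printed volume = 56.3 + 41.88 + 16.1, so 114.28 cm³.
Mass: 114.28 × 1.23 → 140.5644 g.
Cost = 140.5644 g / 1000 × $18.7/kg = $2.63.

$2.63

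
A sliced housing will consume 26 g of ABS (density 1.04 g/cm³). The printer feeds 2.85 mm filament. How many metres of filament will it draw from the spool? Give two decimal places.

Volume = 26 g / 1.04 g·cm⁻³ = 25 cm³ = 25000 mm³.
A = π r² = π × 1.425² = 6.3794 mm².
L = V/A = 25000/6.3794 = 3918.86 mm → 3.92 m.

3.92 m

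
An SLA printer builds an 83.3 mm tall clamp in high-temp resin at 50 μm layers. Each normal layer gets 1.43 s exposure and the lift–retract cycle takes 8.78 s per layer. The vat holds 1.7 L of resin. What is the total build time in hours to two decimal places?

Number of layers: 83.3 / 0.05 → 1666 (rounded up).
Cycle time = 1.43 + 8.78 = 10.21 s.
Total = 1666 × 10.21 = 17009.86 s = 4.72 hours.

4.72 hours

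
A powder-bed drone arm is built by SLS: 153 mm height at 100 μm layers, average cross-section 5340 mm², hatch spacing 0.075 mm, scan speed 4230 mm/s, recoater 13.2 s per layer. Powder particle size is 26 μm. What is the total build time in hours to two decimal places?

Layers = ⌈153/0.1⌉ = 1530.
Hatch length per layer: 5340 / 0.075 → 71200 mm.
Laser time per layer = 71200 / 4230 = 16.8322 s.
Per-layer time: 16.8322 + 13.2 → 30.0322 s.
1530 layers × 30.0322 s/layer = 45949.266 s, i.e. 12.76 hours.

12.76 hours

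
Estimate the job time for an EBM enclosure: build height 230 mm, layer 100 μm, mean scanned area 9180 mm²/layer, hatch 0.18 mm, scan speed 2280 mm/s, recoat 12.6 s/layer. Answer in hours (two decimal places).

Layer count = ceil(230 / 0.1) = 2300.
Hatch length per layer = 9180 / 0.18 = 51000 mm.
Scan time per layer: 51000 / 2280 → 22.3684 s.
Layer cycle: 22.3684 + 12.6 → 34.9684 s.
Total: 2300 × 34.9684 s = 80427.32 s → 22.34 hours.

22.34 hours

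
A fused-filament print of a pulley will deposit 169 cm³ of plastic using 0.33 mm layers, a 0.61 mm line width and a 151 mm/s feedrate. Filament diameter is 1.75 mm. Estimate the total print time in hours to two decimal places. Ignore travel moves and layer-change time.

1.54 hours

Bead cross-section = 0.33 × 0.61 = 0.2013 mm².
Path length: 169000 mm³ / 0.2013 mm² → 839543 mm.
Print-move time = 839543 / 151 = 5559.9 s.
Converting: 5559.9 s = 1.54 hours.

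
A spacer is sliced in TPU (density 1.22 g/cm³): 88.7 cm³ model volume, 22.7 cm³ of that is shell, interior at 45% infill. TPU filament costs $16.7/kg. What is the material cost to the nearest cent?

$1.07

Volume inside the shell = 88.7 − 22.7, so 66 cm³.
Infill deposited = 0.45 × 66 = 29.7 cm³.
Total extruded = 22.7 + 29.7 = 52.4 cm³.
Mass = 52.4 × 1.22 = 63.928 g.
At $16.7/kg: 63.928/1000 × 16.7 = $1.07.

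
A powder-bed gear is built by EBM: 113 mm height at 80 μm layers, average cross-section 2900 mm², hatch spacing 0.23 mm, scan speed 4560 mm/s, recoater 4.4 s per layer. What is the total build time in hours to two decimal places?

Number of layers: 113 / 0.08 → 1413 (rounded up).
Scan path per layer: 2900 / 0.23 → 12608.7 mm.
Scan time per layer = 12608.7 / 4560, so 2.7651 s.
Per-layer time = 2.7651 + 4.4 = 7.1651 s.
Total: 1413 × 7.1651 s = 10124.2863 s → 2.81 hours.

2.81 hours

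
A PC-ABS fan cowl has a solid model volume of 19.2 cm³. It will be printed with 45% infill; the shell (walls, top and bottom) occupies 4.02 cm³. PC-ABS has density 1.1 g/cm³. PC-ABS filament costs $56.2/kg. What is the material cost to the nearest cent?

Infill region = 19.2 − 4.02, so 15.18 cm³.
Deposited infill = 0.45 × 15.18, so 6.831 cm³.
Deposited volume = 4.02 + 6.831 = 10.851 cm³.
Mass: 10.851 × 1.1 → 11.9361 g.
At $56.2/kg: 11.9361/1000 × 56.2 = $0.67.

$0.67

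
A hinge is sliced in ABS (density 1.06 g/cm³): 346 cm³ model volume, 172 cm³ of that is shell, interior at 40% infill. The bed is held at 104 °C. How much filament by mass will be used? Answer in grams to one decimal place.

256.1 g

Infill region = 346 − 172, so 174 cm³.
Deposited infill: 0.40 × 174 → 69.6 cm³.
Total extruded = 172 + 69.6 = 241.6 cm³.
Mass: 241.6 × 1.06 → 256.096 g.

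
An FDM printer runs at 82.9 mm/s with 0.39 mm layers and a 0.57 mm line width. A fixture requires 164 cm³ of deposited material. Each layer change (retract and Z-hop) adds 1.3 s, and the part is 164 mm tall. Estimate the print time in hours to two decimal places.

2.62 hours

Line area = 0.39 × 0.57, so 0.2223 mm².
Total extruded path = 164000/0.2223 = 737741.8 mm.
Print-move time: 737741.8 / 82.9 → 8899.2 s.
Number of layers: 164 / 0.39 → 421 (rounded up).
Z-hop total: 421 × 1.3 → 547.3 s.
Altogether 8899.2 + 547.3 = 9446.5 s, i.e. 2.62 hours.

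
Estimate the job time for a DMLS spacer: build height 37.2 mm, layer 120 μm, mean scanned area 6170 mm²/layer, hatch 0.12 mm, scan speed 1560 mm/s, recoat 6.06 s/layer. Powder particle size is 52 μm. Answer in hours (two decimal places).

Number of layers: 37.2 / 0.12 → 310 (rounded up).
Scan path per layer = 6170 / 0.12, so 51416.7 mm.
Laser time per layer: 51416.7 / 1560 → 32.9594 s.
Layer cycle = 32.9594 + 6.06, so 39.0194 s.
Build time = 310 × 39.0194 = 12096.014 s = 3.36 hours.

3.36 hours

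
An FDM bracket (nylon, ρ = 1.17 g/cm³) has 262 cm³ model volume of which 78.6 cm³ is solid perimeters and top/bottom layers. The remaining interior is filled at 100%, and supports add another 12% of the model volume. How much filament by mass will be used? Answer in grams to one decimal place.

343.3 g

Volume inside the shell = 262 − 78.6, so 183.4 cm³.
Infill volume = 1.00 × 183.4 = 183.4 cm³.
Support = 0.12 × 262, so 31.44 cm³.
Total printed volume: 78.6 + 183.4 + 31.44 → 293.44 cm³.
Mass = 293.44 × 1.17 = 343.3248 g.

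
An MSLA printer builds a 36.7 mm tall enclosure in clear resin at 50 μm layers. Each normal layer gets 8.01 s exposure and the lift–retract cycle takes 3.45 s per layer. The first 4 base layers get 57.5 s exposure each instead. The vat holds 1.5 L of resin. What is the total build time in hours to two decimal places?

2.39 hours

Number of layers: 36.7 / 0.05 → 734 (rounded up).
Bottom layers: 4 × (57.5 + 3.45) → 243.8 s.
Normal layers: 730 × (8.01 + 3.45) → 8365.8 s.
Sum: 243.8 + 8365.8 = 8609.6 s → 2.39 hours.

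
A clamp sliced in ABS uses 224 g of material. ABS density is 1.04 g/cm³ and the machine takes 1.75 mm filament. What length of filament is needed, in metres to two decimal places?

Volume = 224 g / 1.04 g·cm⁻³ = 215.3846 cm³ = 215384.6 mm³.
Cross-section of 1.75 mm filament: π·(1.75/2)² = 2.4053 mm².
L = V/A = 215384.6/2.4053 = 89545.84 mm → 89.55 m.

89.55 m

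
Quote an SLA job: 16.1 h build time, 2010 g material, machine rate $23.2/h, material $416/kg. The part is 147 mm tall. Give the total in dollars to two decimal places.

Time charge = 23.2 × 16.1 = $373.52.
Material charge = 416 × 2010/1000 = $836.16.
Job cost: 373.52 + 836.16 = $1209.68.

$1209.68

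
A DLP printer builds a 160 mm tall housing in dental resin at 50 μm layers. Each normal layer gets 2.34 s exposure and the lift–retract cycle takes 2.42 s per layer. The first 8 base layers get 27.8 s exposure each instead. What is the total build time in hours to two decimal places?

Layers = ⌈160/0.05⌉ = 3200.
Base layers: 8 × (27.8 + 2.42) → 241.76 s.
Remaining layers = 3192 × (2.34 + 2.42), so 15193.92 s.
Total = 241.76 + 15193.92 = 15435.68 s = 4.29 hours.

4.29 hours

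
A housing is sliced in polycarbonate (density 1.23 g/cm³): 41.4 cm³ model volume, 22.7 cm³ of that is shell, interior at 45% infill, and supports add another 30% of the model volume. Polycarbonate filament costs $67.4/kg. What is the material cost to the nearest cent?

Volume inside the shell = 41.4 − 22.7, so 18.7 cm³.
Deposited infill = 0.45 × 18.7, so 8.415 cm³.
Support = 0.30 × 41.4, so 12.42 cm³.
Total printed volume: 22.7 + 8.415 + 12.42 → 43.535 cm³.
Mass = 43.535 × 1.23, so 53.54805 g.
At $67.4/kg: 53.54805/1000 × 67.4 = $3.61.

$3.61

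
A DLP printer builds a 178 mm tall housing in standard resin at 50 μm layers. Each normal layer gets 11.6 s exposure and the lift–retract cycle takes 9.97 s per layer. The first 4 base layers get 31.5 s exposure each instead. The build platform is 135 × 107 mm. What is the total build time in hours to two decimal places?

Number of layers: 178 / 0.05 → 3560 (rounded up).
Bottom layers = 4 × (31.5 + 9.97), so 165.88 s.
Regular layers = 3556 × (11.6 + 9.97), so 76702.92 s.
Total = 165.88 + 76702.92 = 76868.8 s = 21.35 hours.

21.35 hours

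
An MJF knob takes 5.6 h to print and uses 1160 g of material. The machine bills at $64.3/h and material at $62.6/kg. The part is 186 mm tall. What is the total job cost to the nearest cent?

$432.70

Time charge: 64.3 × 5.6 → $360.08.
Feedstock cost: 62.6 × 1160/1000 → $72.616.
Total = 360.08 + 72.616 = 432.696 ≈ $432.70.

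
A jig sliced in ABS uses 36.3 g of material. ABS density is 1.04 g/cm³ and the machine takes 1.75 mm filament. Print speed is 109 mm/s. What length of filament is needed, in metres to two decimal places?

14.51 m

Extruded volume: 36.3/1.04 = 34.9038 cm³ (34903.8 mm³).
A = π r² = π × 0.875² = 2.4053 mm².
L = V/A = 34903.8/2.4053 = 14511.2 mm → 14.51 m.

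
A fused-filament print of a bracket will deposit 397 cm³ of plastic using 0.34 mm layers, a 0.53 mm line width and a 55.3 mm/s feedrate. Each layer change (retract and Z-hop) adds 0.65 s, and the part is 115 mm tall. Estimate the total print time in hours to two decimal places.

Line area = 0.34 × 0.53 = 0.1802 mm².
Toolpath length = 397 cm³ / 0.1802 mm² = 397000 / 0.1802 = 2203107.7 mm.
Extrusion time = 2203107.7 / 55.3 = 39839.2 s.
Layer count = ceil(115 / 0.34) = 339.
Layer-change overhead = 339 × 0.65 = 220.35 s.
Altogether 39839.2 + 220.35 = 40059.55 s, i.e. 11.13 hours.

11.13 hours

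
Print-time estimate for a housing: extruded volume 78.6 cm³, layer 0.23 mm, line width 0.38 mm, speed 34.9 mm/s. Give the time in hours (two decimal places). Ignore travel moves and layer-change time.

Line area = 0.23 × 0.38, so 0.0874 mm².
Toolpath length = 78.6 cm³ / 0.0874 mm² = 78600 / 0.0874 = 899313.5 mm.
Extrusion time = 899313.5 / 34.9 = 25768.3 s.
In the requested units: 25768.3 s = 7.16 hours.

7.16 hours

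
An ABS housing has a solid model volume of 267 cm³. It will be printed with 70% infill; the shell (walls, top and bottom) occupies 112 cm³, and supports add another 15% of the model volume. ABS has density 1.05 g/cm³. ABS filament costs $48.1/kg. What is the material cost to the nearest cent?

$13.16

Volume inside the shell: 267 − 112 → 155 cm³.
Deposited infill: 0.70 × 155 → 108.5 cm³.
Support: 0.15 × 267 → 40.05 cm³.
Total printed volume: 112 + 108.5 + 40.05 → 260.55 cm³.
Mass = 260.55 × 1.05, so 273.5775 g.
At $48.1/kg: 273.5775/1000 × 48.1 = $13.16.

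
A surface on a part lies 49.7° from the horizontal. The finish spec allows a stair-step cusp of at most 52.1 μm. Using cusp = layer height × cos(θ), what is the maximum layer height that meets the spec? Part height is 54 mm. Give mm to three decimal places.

0.081 mm

Layer height = cusp / cos(49.7°) = 0.0521 / 0.6468 = 0.081 mm.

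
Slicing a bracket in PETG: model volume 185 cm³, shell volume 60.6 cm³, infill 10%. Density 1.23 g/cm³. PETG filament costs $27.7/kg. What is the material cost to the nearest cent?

Interior volume: 185 − 60.6 → 124.4 cm³.
Infill deposited = 0.10 × 124.4, so 12.44 cm³.
Total printed volume: 60.6 + 12.44 → 73.04 cm³.
Mass = 73.04 × 1.23 = 89.8392 g.
Cost = 89.8392 g / 1000 × $27.7/kg = $2.49.

$2.49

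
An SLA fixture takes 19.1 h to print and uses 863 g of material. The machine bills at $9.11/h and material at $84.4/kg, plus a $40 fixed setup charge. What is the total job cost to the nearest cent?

$286.84

Time charge = 9.11 × 19.1, so $174.001.
Feedstock cost = 84.4 × 863/1000, so $72.8372.
Total = 174.001 + 72.8372 + 40 = 286.8382 ≈ $286.84.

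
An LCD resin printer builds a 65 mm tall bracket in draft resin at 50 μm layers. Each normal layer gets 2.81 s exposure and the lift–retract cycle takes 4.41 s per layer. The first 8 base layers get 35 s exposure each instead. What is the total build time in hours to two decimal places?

Layer count = ceil(65 / 0.05) = 1300.
Burn-in layers = 8 × (35 + 4.41) = 315.28 s.
Regular layers: 1292 × (2.81 + 4.41) → 9328.24 s.
Total = 315.28 + 9328.24 = 9643.52 s = 2.68 hours.

2.68 hours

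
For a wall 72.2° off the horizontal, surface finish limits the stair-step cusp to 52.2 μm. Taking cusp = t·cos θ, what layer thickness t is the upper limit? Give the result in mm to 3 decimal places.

cos(72.2°) = 0.3057; t_max = 0.0522/0.3057 = 0.171 mm.

0.171 mm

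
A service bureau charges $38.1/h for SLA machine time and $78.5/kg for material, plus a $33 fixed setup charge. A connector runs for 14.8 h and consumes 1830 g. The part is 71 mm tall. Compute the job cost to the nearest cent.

Time charge = 38.1 × 14.8, so $563.88.
Feedstock cost = 78.5 × 1830/1000 = $143.655.
Adding setup: 563.88 + 143.655 + 33 → 740.535 ≈ $740.54.

$740.54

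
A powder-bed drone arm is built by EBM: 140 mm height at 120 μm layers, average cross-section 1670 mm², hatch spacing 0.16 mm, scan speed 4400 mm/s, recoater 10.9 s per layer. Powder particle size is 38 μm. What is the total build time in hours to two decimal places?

Layers = ⌈140/0.12⌉ = 1167.
Hatch length per layer = 1670 / 0.16 = 10437.5 mm.
Scan time per layer = 10437.5 / 4400 = 2.3722 s.
Layer cycle: 2.3722 + 10.9 → 13.2722 s.
Build time = 1167 × 13.2722 = 15488.6574 s = 4.30 hours.

4.30 hours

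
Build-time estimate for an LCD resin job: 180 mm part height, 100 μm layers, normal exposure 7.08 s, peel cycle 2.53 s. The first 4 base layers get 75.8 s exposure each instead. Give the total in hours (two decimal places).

Number of layers: 180 / 0.1 → 1800 (rounded up).
Base layers = 4 × (75.8 + 2.53) = 313.32 s.
Regular layers: 1796 × (7.08 + 2.53) → 17259.56 s.
Total = 313.32 + 17259.56 = 17572.88 s = 4.88 hours.

4.88 hours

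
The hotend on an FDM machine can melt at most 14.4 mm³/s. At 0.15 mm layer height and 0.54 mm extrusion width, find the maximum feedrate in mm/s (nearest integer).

Extrusion cross-section = 0.15 × 0.54 = 0.081 mm².
v_max = Q/A = 14.4/0.081 = 177.78 mm/s → 178 mm/s.

178 mm/s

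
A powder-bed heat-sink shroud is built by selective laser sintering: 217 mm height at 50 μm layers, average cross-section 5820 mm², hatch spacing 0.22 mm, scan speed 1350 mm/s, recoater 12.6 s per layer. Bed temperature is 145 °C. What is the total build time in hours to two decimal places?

Layer count = ceil(217 / 0.05) = 4340.
Hatch length per layer: 5820 / 0.22 → 26454.5 mm.
Scan time per layer = 26454.5 / 1350, so 19.5959 s.
Layer cycle = 19.5959 + 12.6, so 32.1959 s.
4340 layers × 32.1959 s/layer = 139730.206 s, i.e. 38.81 hours.

38.81 hours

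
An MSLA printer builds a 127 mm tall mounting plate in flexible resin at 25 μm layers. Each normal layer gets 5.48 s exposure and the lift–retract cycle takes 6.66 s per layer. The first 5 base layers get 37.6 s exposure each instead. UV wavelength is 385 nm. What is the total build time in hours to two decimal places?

Layers = ⌈127/0.025⌉ = 5080.
Bottom layers = 5 × (37.6 + 6.66) = 221.3 s.
Normal layers = 5075 × (5.48 + 6.66) = 61610.5 s.
Total = 221.3 + 61610.5 = 61831.8 s = 17.18 hours.

17.18 hours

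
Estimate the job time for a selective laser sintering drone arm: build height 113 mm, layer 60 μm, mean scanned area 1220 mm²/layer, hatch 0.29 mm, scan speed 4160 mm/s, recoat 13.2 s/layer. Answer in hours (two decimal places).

7.44 hours

Layers = ⌈113/0.06⌉ = 1884.
Per-layer scan distance: 1220 / 0.29 → 4206.9 mm.
Scan time per layer = 4206.9 / 4160, so 1.0113 s.
Layer cycle: 1.0113 + 13.2 → 14.2113 s.
1884 layers × 14.2113 s/layer = 26774.0892 s, i.e. 7.44 hours.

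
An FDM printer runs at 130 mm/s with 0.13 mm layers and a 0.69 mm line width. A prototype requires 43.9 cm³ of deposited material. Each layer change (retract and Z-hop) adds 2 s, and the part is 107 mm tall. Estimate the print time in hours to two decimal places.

1.50 hours

Extrusion cross-section: 0.13 × 0.69 → 0.0897 mm².
Path length: 43900 mm³ / 0.0897 mm² → 489409.1 mm.
Extrusion time = 489409.1 / 130, so 3764.7 s.
Layers = ⌈107/0.13⌉ = 824.
Non-print overhead = 824 × 2, so 1648 s.
Altogether 3764.7 + 1648 = 5412.7 s, i.e. 1.50 hours.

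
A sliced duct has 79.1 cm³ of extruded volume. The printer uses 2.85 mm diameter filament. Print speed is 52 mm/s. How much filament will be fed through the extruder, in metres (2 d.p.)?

Filament cross-section = π × (2.85/2)² = 6.3794 mm².
L = 79100 mm³ / 6.3794 mm² = 12399.29 mm, i.e. 12.40 m.

12.40 m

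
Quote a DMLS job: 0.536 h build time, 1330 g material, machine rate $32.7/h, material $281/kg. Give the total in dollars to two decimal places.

$391.26

Machine cost = 32.7 × 0.536 = $17.5272.
Material cost: 281 × 1330/1000 → $373.73.
Job cost: 17.5272 + 373.73 = 391.2572 ≈ $391.26.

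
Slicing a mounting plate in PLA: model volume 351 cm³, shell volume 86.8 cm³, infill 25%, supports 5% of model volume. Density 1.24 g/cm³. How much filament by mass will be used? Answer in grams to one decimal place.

Infill region: 351 − 86.8 → 264.2 cm³.
Infill volume = 0.25 × 264.2, so 66.05 cm³.
Support: 0.05 × 351 → 17.55 cm³.
Total extruded = 86.8 + 66.05 + 17.55, so 170.4 cm³.
Mass: 170.4 × 1.24 → 211.296 g.

211.3 g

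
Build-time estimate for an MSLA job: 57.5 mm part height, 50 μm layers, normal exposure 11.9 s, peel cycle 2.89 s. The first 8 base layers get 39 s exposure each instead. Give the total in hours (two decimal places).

4.78 hours

Layer count = ceil(57.5 / 0.05) = 1150.
Bottom layers = 8 × (39 + 2.89), so 335.12 s.
Normal layers = 1142 × (11.9 + 2.89), so 16890.18 s.
Total = 335.12 + 16890.18 = 17225.3 s = 4.78 hours.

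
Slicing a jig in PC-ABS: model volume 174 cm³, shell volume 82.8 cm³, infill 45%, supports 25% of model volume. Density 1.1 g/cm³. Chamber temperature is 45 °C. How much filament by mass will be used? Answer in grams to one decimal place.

Infill region: 174 − 82.8 → 91.2 cm³.
Infill deposited = 0.45 × 91.2 = 41.04 cm³.
Support = 0.25 × 174, so 43.5 cm³.
Deposited volume = 82.8 + 41.04 + 43.5 = 167.34 cm³.
Mass = 167.34 × 1.1 = 184.074 g.

184.1 g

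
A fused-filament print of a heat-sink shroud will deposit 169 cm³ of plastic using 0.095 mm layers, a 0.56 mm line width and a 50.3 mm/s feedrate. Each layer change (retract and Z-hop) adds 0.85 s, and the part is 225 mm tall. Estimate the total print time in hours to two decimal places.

18.10 hours

Extrusion cross-section = 0.095 × 0.56 = 0.0532 mm².
Toolpath length = 169 cm³ / 0.0532 mm² = 169000 / 0.0532 = 3176691.7 mm.
Time extruding = 3176691.7 / 50.3 = 63154.9 s.
Layers = ⌈225/0.095⌉ = 2369.
Layer-change overhead: 2369 × 0.85 → 2013.65 s.
Total = 63154.9 + 2013.65 = 65168.55 s = 18.10 hours.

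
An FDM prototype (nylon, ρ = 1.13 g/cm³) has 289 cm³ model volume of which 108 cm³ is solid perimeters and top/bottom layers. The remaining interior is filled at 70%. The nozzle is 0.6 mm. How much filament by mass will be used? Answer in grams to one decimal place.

Volume inside the shell: 289 − 108 → 181 cm³.
Infill volume = 0.70 × 181, so 126.7 cm³.
Total printed volume = 108 + 126.7 = 234.7 cm³.
Mass: 234.7 × 1.13 → 265.211 g.

265.2 g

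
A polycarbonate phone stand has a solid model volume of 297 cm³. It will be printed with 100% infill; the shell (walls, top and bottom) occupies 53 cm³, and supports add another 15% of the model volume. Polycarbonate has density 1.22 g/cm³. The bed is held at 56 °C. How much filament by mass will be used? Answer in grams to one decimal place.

416.7 g

Volume inside the shell: 297 − 53 → 244 cm³.
Infill deposited = 1.00 × 244 = 244 cm³.
Support = 0.15 × 297, so 44.55 cm³.
Total printed volume = 53 + 244 + 44.55, so 341.55 cm³.
Mass = 341.55 × 1.22 = 416.691 g.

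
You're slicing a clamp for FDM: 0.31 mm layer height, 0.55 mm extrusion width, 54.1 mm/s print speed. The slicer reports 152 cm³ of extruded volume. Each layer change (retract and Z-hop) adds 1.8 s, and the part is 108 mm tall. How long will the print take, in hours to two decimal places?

4.75 hours

Bead cross-section = 0.31 × 0.55 = 0.1705 mm².
Toolpath length = 152 cm³ / 0.1705 mm² = 152000 / 0.1705 = 891495.6 mm.
Print-move time = 891495.6 / 54.1, so 16478.7 s.
Layers = ⌈108/0.31⌉ = 349.
Non-print overhead = 349 × 1.8, so 628.2 s.
Altogether 16478.7 + 628.2 = 17106.9 s, i.e. 4.75 hours.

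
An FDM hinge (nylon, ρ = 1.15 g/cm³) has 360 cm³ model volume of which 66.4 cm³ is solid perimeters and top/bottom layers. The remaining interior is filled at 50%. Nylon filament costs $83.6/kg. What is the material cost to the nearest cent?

Interior volume = 360 − 66.4 = 293.6 cm³.
Infill deposited = 0.50 × 293.6, so 146.8 cm³.
Total extruded = 66.4 + 146.8, so 213.2 cm³.
Mass: 213.2 × 1.15 → 245.18 g.
At $83.6/kg: 245.18/1000 × 83.6 = $20.50.

$20.50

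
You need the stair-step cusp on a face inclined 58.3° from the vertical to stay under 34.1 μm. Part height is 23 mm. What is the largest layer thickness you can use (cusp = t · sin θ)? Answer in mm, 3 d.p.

sin(58.3°) = 0.8508; t_max = 0.0341/0.8508 = 0.040 mm.

0.040 mm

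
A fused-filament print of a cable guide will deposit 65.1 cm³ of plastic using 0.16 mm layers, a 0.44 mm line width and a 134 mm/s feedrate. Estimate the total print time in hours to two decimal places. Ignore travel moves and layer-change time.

Line area: 0.16 × 0.44 → 0.0704 mm².
Total extruded path = 65100/0.0704 = 924715.9 mm.
Time extruding: 924715.9 / 134 → 6900.9 s.
Converting: 6900.9 s = 1.92 hours.

1.92 hours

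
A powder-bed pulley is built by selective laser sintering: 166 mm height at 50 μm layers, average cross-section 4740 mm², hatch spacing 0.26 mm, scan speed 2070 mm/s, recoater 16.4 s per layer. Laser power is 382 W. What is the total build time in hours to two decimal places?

23.25 hours

Layers = ⌈166/0.05⌉ = 3320.
Scan path per layer = 4740 / 0.26, so 18230.8 mm.
Scan time per layer = 18230.8 / 2070 = 8.8071 s.
Time per layer = 8.8071 + 16.4 = 25.2071 s.
3320 layers × 25.2071 s/layer = 83687.572 s, i.e. 23.25 hours.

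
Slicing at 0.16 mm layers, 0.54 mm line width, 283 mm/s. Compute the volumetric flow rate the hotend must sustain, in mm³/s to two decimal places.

Extrusion cross-section = 0.16 × 0.54 = 0.0864 mm².
Q = v·A = 283 × 0.0864 = 24.45 mm³/s.

24.45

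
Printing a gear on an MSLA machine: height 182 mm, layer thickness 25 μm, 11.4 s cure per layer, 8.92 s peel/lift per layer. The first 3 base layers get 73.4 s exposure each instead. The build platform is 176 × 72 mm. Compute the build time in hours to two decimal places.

Number of layers: 182 / 0.025 → 7280 (rounded up).
Bottom layers = 3 × (73.4 + 8.92), so 246.96 s.
Normal layers = 7277 × (11.4 + 8.92), so 147868.64 s.
Sum: 246.96 + 147868.64 = 148115.6 s → 41.14 hours.

41.14 hours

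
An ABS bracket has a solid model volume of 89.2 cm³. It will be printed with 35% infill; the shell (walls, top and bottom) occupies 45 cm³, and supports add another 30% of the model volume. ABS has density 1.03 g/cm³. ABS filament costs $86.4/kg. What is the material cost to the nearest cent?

Interior volume = 89.2 − 45, so 44.2 cm³.
Deposited infill = 0.35 × 44.2 = 15.47 cm³.
Support: 0.30 × 89.2 → 26.76 cm³.
Total extruded: 45 + 15.47 + 26.76 → 87.23 cm³.
Mass: 87.23 × 1.03 → 89.8469 g.
Cost = 89.8469 g / 1000 × $86.4/kg = $7.76.

$7.76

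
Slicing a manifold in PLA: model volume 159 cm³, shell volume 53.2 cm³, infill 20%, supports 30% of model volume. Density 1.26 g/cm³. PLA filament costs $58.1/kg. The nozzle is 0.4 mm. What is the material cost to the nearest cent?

$8.94

Volume inside the shell = 159 − 53.2, so 105.8 cm³.
Infill deposited: 0.20 × 105.8 → 21.16 cm³.
Support: 0.30 × 159 → 47.7 cm³.
Deposited volume: 53.2 + 21.16 + 47.7 → 122.06 cm³.
Mass = 122.06 × 1.26 = 153.7956 g.
Cost = 153.7956 g / 1000 × $58.1/kg = $8.94.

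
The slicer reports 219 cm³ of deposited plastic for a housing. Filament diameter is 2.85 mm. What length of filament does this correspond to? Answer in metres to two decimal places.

Filament cross-section = π × (2.85/2)² = 6.3794 mm².
Length = 219 cm³ / 6.3794 mm² = 219000 / 6.3794 = 34329.25 mm = 34.33 m.

34.33 m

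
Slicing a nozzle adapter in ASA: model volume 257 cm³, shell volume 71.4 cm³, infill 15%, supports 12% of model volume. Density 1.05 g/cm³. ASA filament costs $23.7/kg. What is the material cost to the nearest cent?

Interior volume = 257 − 71.4 = 185.6 cm³.
Deposited infill = 0.15 × 185.6 = 27.84 cm³.
Support: 0.12 × 257 → 30.84 cm³.
Total printed volume: 71.4 + 27.84 + 30.84 → 130.08 cm³.
Mass = 130.08 × 1.05 = 136.584 g.
At $23.7/kg: 136.584/1000 × 23.7 = $3.24.

$3.24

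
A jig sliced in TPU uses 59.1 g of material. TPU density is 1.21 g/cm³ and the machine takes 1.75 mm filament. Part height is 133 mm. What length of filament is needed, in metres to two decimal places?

Volume = 59.1 g / 1.21 g·cm⁻³ = 48.843 cm³ = 48843 mm³.
Filament cross-section = π × (1.75/2)² = 2.4053 mm².
L = V/A = 48843/2.4053 = 20306.41 mm → 20.31 m.

20.31 m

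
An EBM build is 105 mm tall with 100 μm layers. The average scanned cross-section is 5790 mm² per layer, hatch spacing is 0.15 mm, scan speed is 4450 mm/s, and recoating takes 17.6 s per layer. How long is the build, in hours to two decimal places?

7.66 hours

Layers = ⌈105/0.1⌉ = 1050.
Scan path per layer = 5790 / 0.15, so 38600 mm.
Beam time per layer: 38600 / 4450 → 8.6742 s.
Per-layer time: 8.6742 + 17.6 → 26.2742 s.
Total: 1050 × 26.2742 s = 27587.91 s → 7.66 hours.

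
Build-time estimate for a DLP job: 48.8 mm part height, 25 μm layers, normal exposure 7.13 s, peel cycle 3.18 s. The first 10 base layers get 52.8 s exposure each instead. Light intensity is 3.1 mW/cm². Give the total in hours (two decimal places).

5.72 hours

Number of layers: 48.8 / 0.025 → 1952 (rounded up).
Base layers: 10 × (52.8 + 3.18) → 559.8 s.
Normal layers: 1942 × (7.13 + 3.18) → 20022.02 s.
Sum: 559.8 + 20022.02 = 20581.82 s → 5.72 hours.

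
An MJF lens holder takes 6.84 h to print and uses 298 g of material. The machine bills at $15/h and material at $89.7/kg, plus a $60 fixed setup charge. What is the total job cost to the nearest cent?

$189.33

Time charge = 15 × 6.84 = $102.60.
Material charge = 89.7 × 298/1000 = $26.7306.
Adding setup: 102.60 + 26.7306 + 60 → 189.3306 ≈ $189.33.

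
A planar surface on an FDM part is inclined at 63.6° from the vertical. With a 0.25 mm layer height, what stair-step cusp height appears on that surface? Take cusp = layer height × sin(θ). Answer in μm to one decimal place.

sin(63.6°) = 0.8957, so cusp = 0.25 × 0.8957 = 0.223925 mm → 223.9 μm.

223.9 μm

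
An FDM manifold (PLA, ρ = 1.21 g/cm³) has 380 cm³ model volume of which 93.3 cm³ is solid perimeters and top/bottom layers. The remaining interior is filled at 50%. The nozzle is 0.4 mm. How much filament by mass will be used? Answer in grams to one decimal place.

Interior volume: 380 − 93.3 → 286.7 cm³.
Infill volume = 0.50 × 286.7, so 143.35 cm³.
Deposited volume: 93.3 + 143.35 → 236.65 cm³.
Mass = 236.65 × 1.21 = 286.3465 g.

286.3 g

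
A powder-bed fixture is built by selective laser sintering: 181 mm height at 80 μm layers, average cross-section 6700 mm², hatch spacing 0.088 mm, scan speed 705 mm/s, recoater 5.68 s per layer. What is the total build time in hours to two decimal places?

Number of layers: 181 / 0.08 → 2263 (rounded up).
Scan path per layer = 6700 / 0.088, so 76136.4 mm.
Per-layer scan time: 76136.4 / 705 → 107.9949 s.
Time per layer: 107.9949 + 5.68 → 113.6749 s.
Build time = 2263 × 113.6749 = 257246.2987 s = 71.46 hours.

71.46 hours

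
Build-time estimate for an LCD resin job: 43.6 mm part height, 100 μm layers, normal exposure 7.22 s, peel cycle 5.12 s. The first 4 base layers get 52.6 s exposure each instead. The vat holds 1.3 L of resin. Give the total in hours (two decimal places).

Number of layers: 43.6 / 0.1 → 436 (rounded up).
Bottom layers = 4 × (52.6 + 5.12) = 230.88 s.
Normal layers = 432 × (7.22 + 5.12), so 5330.88 s.
Sum: 230.88 + 5330.88 = 5561.76 s → 1.54 hours.

1.54 hours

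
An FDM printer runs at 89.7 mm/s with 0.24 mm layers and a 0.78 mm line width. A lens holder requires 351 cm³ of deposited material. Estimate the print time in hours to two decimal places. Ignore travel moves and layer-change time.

Extrusion cross-section: 0.24 × 0.78 → 0.1872 mm².
Toolpath length = 351 cm³ / 0.1872 mm² = 351000 / 0.1872 = 1875000 mm.
Time extruding = 1875000 / 89.7, so 20903 s.
Converting: 20903 s = 5.81 hours.

5.81 hours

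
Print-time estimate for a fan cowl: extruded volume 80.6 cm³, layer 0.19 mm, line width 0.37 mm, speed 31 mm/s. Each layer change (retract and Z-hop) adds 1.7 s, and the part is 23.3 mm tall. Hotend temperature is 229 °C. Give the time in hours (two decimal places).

Bead cross-section: 0.19 × 0.37 → 0.0703 mm².
Toolpath length = 80.6 cm³ / 0.0703 mm² = 80600 / 0.0703 = 1146514.9 mm.
Time extruding = 1146514.9 / 31 = 36984.4 s.
Number of layers: 23.3 / 0.19 → 123 (rounded up).
Z-hop total: 123 × 1.7 → 209.1 s.
Altogether 36984.4 + 209.1 = 37193.5 s, i.e. 10.33 hours.

10.33 hours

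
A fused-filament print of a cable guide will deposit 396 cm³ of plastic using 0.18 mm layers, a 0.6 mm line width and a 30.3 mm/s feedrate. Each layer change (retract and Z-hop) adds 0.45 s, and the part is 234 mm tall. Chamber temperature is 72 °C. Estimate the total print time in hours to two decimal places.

33.78 hours

Line area = 0.18 × 0.6, so 0.108 mm².
Total extruded path = 396000/0.108 = 3666666.7 mm.
Time extruding = 3666666.7 / 30.3, so 121012.1 s.
Layers = ⌈234/0.18⌉ = 1300.
Z-hop total = 1300 × 0.45, so 585 s.
Altogether 121012.1 + 585 = 121597.1 s, i.e. 33.78 hours.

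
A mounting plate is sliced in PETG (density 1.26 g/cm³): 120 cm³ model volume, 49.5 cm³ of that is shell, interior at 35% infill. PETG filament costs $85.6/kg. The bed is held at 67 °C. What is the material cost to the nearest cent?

$8.00

Interior volume = 120 − 49.5 = 70.5 cm³.
Deposited infill: 0.35 × 70.5 → 24.675 cm³.
Total printed volume = 49.5 + 24.675 = 74.175 cm³.
Mass = 74.175 × 1.26 = 93.4605 g.
Cost = 93.4605 g / 1000 × $85.6/kg = $8.00.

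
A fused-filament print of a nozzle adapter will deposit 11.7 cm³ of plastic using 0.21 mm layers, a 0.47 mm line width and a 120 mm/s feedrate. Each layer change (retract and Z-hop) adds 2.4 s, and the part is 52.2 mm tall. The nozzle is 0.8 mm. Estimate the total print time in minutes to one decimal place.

26.4 minutes

Bead cross-section: 0.21 × 0.47 → 0.0987 mm².
Total extruded path = 11700/0.0987 = 118541 mm.
Print-move time = 118541 / 120, so 987.8 s.
Layers = ⌈52.2/0.21⌉ = 249.
Non-print overhead = 249 × 2.4, so 597.6 s.
Altogether 987.8 + 597.6 = 1585.4 s, i.e. 26.4 minutes.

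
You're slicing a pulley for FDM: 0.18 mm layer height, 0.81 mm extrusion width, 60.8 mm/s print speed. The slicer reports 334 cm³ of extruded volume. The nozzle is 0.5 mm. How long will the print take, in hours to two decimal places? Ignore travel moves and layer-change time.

10.47 hours

Bead cross-section: 0.18 × 0.81 → 0.1458 mm².
Total extruded path = 334000/0.1458 = 2290809.3 mm.
Extrusion time = 2290809.3 / 60.8 = 37677.8 s.
37677.8 s = 10.47 hours.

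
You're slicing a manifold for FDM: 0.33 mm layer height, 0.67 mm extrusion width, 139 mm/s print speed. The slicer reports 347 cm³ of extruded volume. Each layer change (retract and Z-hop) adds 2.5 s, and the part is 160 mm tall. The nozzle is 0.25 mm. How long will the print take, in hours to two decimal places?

Bead cross-section: 0.33 × 0.67 → 0.2211 mm².
Toolpath length = 347 cm³ / 0.2211 mm² = 347000 / 0.2211 = 1569425.6 mm.
Print-move time = 1569425.6 / 139, so 11290.8 s.
Number of layers: 160 / 0.33 → 485 (rounded up).
Z-hop total = 485 × 2.5 = 1212.5 s.
Total = 11290.8 + 1212.5 = 12503.3 s = 3.47 hours.

3.47 hours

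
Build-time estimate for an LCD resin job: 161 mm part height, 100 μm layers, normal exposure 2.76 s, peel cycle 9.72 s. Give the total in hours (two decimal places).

Layers = ⌈161/0.1⌉ = 1610.
Per-layer time = 2.76 + 9.72, so 12.48 s.
Total = 1610 × 12.48 = 20092.8 s = 5.58 hours.

5.58 hours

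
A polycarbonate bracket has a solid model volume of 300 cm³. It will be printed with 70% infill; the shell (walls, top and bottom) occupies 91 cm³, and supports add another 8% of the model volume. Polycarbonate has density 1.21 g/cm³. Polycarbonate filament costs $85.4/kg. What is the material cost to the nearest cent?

$27.00

Volume inside the shell = 300 − 91, so 209 cm³.
Infill deposited: 0.70 × 209 → 146.3 cm³.
Support = 0.08 × 300, so 24 cm³.
Total printed volume = 91 + 146.3 + 24 = 261.3 cm³.
Mass: 261.3 × 1.21 → 316.173 g.
At $85.4/kg: 316.173/1000 × 85.4 = $27.00.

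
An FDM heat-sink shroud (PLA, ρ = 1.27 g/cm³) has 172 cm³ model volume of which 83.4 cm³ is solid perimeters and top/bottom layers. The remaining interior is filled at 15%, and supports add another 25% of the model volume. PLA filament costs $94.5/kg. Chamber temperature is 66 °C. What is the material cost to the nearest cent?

Volume inside the shell = 172 − 83.4, so 88.6 cm³.
Deposited infill = 0.15 × 88.6 = 13.29 cm³.
Support = 0.25 × 172, so 43 cm³.
Deposited volume = 83.4 + 13.29 + 43 = 139.69 cm³.
Mass: 139.69 × 1.27 → 177.4063 g.
At $94.5/kg: 177.4063/1000 × 94.5 = $16.76.

$16.76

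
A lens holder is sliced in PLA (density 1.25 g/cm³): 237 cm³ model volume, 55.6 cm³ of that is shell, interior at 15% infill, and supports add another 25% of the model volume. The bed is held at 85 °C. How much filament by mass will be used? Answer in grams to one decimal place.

Interior volume = 237 − 55.6, so 181.4 cm³.
Infill volume: 0.15 × 181.4 → 27.21 cm³.
Support = 0.25 × 237 = 59.25 cm³.
Total printed volume = 55.6 + 27.21 + 59.25 = 142.06 cm³.
Mass: 142.06 × 1.25 → 177.575 g.

177.6 g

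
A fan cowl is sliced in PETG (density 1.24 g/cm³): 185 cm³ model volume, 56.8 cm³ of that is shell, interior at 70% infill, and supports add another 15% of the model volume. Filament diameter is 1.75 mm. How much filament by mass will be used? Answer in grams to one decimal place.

216.1 g

Infill region = 185 − 56.8, so 128.2 cm³.
Infill deposited = 0.70 × 128.2, so 89.74 cm³.
Support: 0.15 × 185 → 27.75 cm³.
Total printed volume = 56.8 + 89.74 + 27.75 = 174.29 cm³.
Mass: 174.29 × 1.24 → 216.1196 g.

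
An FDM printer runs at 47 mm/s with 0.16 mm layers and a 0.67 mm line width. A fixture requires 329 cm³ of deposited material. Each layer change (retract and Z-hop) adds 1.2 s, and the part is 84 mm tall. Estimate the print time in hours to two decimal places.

Line area = 0.16 × 0.67, so 0.1072 mm².
Path length: 329000 mm³ / 0.1072 mm² → 3069029.9 mm.
Extrusion time = 3069029.9 / 47 = 65298.5 s.
Number of layers: 84 / 0.16 → 525 (rounded up).
Non-print overhead = 525 × 1.2 = 630 s.
Total = 65298.5 + 630 = 65928.5 s = 18.31 hours.

18.31 hours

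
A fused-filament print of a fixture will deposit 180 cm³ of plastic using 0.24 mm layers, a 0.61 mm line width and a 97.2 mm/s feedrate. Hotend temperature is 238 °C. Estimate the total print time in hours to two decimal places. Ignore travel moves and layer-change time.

3.51 hours

Bead cross-section = 0.24 × 0.61 = 0.1464 mm².
Total extruded path = 180000/0.1464 = 1229508.2 mm.
Time extruding = 1229508.2 / 97.2 = 12649.3 s.
Converting: 12649.3 s = 3.51 hours.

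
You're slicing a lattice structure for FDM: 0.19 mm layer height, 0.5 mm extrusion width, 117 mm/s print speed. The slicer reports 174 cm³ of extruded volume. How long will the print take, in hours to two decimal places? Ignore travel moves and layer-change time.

Line area = 0.19 × 0.5 = 0.095 mm².
Path length: 174000 mm³ / 0.095 mm² → 1831578.9 mm.
Extrusion time = 1831578.9 / 117 = 15654.5 s.
15654.5 s = 4.35 hours.

4.35 hours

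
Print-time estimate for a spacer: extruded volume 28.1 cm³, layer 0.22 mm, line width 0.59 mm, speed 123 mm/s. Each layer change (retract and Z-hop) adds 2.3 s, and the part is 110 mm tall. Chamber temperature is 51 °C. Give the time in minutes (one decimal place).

Extrusion cross-section = 0.22 × 0.59 = 0.1298 mm².
Toolpath length = 28.1 cm³ / 0.1298 mm² = 28100 / 0.1298 = 216486.9 mm.
Extrusion time = 216486.9 / 123 = 1760.1 s.
Layers = ⌈110/0.22⌉ = 500.
Layer-change overhead: 500 × 2.3 → 1150 s.
Total = 1760.1 + 1150 = 2910.1 s = 48.5 minutes.

48.5 minutes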